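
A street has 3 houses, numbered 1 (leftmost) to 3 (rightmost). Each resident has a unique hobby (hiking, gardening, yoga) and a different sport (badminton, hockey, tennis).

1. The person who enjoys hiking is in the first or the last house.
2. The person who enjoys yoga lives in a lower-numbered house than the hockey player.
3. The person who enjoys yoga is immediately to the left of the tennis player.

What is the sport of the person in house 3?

hockey

The only sport still possible for house 1 is badminton.
The person who enjoys hiking is narrowed to house 1 or 3; consider each.
Placing it in house 1 leads to a contradiction, so it's in house 3.
The person who enjoys gardening is narrowed to house 1 or 2; consider each.
Placing it in house 1 leads to a contradiction, so it's in house 2.
The only hobby still possible for house 1 is yoga.
Clue 3 places the tennis player in house 2.
House 3's sport must be hockey (nothing else left).
So: house 1 = yoga/badminton, house 2 = gardening/tennis, house 3 = hiking/hockey.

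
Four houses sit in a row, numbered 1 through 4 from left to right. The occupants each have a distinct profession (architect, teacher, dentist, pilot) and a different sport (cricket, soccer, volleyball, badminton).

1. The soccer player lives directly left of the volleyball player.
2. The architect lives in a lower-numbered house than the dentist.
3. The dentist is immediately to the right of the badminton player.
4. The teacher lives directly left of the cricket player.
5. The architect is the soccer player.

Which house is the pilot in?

2

The architect is narrowed to house 1 or 2 or 3; consider each.
Placing it in house 2 and house 3 leads to a contradiction, so it's in house 1.
Clue 5: the soccer player is in house 1.
By clue 1, the volleyball player is in house 2.
So house 3 gets badminton for sport.
So house 4 gets cricket for sport.
Clue 3: the dentist is in house 4.
From clue 4, the teacher must be in house 3.
House 2's profession must be pilot (nothing else left).
So: house 1 = architect/soccer, house 2 = pilot/volleyball, house 3 = teacher/badminton, house 4 = dentist/cricket.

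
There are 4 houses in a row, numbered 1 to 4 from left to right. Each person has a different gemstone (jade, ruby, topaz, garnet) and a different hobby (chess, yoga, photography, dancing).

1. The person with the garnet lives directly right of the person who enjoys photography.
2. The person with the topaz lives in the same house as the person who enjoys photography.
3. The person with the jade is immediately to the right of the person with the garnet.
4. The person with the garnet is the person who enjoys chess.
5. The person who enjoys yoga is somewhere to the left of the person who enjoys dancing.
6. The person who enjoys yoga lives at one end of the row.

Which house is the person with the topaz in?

From clue 6, the person who enjoys yoga must be in house 1.
So house 4 gets dancing for hobby.
Clue 1: the person with the garnet is in house 3.
The person who enjoys photography is in house 2 (clue 1).
By clue 2, the person with the topaz is in house 2.
Clue 3 places the person with the jade in house 4.
From clue 4, the person who enjoys chess must be in house 3.
So house 1 gets ruby for gemstone.
So: house 1 = ruby/yoga, house 2 = topaz/photography, house 3 = garnet/chess, house 4 = jade/dancing.

2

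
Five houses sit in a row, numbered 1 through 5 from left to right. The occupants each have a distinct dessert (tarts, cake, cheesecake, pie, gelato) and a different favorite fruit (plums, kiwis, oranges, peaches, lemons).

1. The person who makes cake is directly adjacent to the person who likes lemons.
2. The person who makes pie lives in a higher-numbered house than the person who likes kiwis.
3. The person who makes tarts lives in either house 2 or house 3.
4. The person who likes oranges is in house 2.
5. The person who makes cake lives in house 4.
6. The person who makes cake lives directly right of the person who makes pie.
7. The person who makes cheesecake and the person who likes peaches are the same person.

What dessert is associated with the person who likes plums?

cake

The person who likes oranges is in house 2 (clue 4).
Clue 5: the person who makes cake is in house 4.
The person who makes pie is in house 3 (clue 6).
Clue 2: the person who likes kiwis is in house 1.
House 2 dessert: only tarts fits.
House 3 favorite fruit: only lemons fits.
So house 4 gets plums for favorite fruit.
House 5 favorite fruit: only peaches fits.
The person who makes cheesecake is in house 5 (clue 7).
The only dessert still possible for house 1 is gelato.
So: house 1 = gelato/kiwis, house 2 = tarts/oranges, house 3 = pie/lemons, house 4 = cake/plums, house 5 = cheesecake/peaches.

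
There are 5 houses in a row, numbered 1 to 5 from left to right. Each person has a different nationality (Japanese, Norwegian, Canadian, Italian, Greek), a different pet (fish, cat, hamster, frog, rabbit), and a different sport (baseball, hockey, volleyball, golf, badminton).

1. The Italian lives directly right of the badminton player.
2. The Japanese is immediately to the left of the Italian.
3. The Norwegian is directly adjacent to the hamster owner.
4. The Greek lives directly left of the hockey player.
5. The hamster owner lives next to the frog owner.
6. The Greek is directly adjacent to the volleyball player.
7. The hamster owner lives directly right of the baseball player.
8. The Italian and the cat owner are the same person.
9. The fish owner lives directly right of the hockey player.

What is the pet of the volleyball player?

So house 5 gets golf for sport.
The Greek is narrowed to house 1 or 2 or 3; consider each.
Placing it in house 1 and house 2 leads to a contradiction, so it's in house 3.
From clue 4, the hockey player must be in house 4.
The fish owner is in house 5 (clue 9).
The only sport still possible for house 2 is volleyball.
By clue 2, the Japanese is in house 1.
From clue 2, the Italian must be in house 2.
Clue 8 places the cat owner in house 2.
That leaves hamster as the pet for house 4.
By clue 1, the badminton player is in house 1.
From clue 3, the Norwegian must be in house 5.
From clue 5, the frog owner must be in house 3.
By clue 7, the baseball player is in house 3.
House 4's nationality must be Canadian (nothing else left).
House 1's pet must be rabbit (nothing else left).
So: house 1 = Japanese/rabbit/badminton, house 2 = Italian/cat/volleyball, house 3 = Greek/frog/baseball, house 4 = Canadian/hamster/hockey, house 5 = Norwegian/fish/golf.

cat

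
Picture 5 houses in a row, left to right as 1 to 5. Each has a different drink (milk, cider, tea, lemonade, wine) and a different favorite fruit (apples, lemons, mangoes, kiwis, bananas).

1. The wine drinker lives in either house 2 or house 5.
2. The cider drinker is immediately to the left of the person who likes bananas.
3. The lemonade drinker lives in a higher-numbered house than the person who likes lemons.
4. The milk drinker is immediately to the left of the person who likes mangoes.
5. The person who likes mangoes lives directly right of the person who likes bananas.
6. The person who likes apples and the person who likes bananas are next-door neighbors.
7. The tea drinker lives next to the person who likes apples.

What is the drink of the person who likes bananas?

milk

The wine drinker is narrowed to house 2 or 5; consider each.
Placing it in house 2 leads to a contradiction, so it's in house 5.
The cider drinker is narrowed to house 1 or 2 or 3; consider each.
Placing it in house 1 and house 3 leads to a contradiction, so it's in house 2.
From clue 2, the person who likes bananas must be in house 3.
From clue 5, the person who likes mangoes must be in house 4.
The only drink still possible for house 1 is tea.
House 5 favorite fruit: only kiwis fits.
Clue 4: the milk drinker is in house 3.
The only drink still possible for house 4 is lemonade.
That leaves lemons as the favorite fruit for house 1.
That leaves apples as the favorite fruit for house 2.
So: house 1 = tea/lemons, house 2 = cider/apples, house 3 = milk/bananas, house 4 = lemonade/mangoes, house 5 = wine/kiwis.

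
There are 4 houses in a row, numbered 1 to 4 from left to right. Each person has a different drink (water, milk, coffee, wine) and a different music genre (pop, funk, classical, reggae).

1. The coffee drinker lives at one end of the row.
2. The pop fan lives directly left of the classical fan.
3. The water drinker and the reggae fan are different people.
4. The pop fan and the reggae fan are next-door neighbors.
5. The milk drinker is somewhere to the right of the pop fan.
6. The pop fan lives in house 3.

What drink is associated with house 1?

coffee

From clue 6, the pop fan must be in house 3.
Clue 2 places the classical fan in house 4.
From clue 5, the milk drinker must be in house 4.
The only drink still possible for house 1 is coffee.
The only music genre still possible for house 1 is funk.
That leaves reggae as the music genre for house 2.
The water drinker is in house 3 (clue 3).
That leaves wine as the drink for house 2.
So: house 1 = coffee/funk, house 2 = wine/reggae, house 3 = water/pop, house 4 = milk/classical.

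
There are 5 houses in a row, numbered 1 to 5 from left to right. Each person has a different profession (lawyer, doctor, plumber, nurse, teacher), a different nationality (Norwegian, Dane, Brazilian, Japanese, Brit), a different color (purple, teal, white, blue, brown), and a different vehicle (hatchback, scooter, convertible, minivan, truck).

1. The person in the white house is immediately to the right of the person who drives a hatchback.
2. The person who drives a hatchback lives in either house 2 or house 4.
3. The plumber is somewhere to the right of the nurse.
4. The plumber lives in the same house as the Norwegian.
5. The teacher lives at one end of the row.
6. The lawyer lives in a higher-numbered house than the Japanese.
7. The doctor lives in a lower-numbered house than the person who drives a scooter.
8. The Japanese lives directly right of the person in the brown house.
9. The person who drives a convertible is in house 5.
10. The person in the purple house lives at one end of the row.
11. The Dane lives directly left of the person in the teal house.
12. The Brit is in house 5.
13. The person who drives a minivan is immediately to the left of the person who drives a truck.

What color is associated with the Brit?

white

The person who drives a convertible is in house 5 (clue 9).
The Brit is in house 5 (clue 12).
So house 1 gets minivan for vehicle.
From clue 13, the person who drives a truck must be in house 2.
House 3 vehicle: only scooter fits.
So house 4 gets hatchback for vehicle.
By clue 1, the person in the white house is in house 5.
So house 1 gets purple for color.
The doctor is narrowed to house 1 or 2; consider each.
Placing it in house 1 leads to a contradiction, so it's in house 2.
The lawyer is narrowed to house 4 or 5; consider each.
Placing it in house 4 leads to a contradiction, so it's in house 5.
So house 1 gets teacher for profession.
House 4 profession: only plumber fits.
Clue 4: the Norwegian is in house 4.
So house 3 gets nurse for profession.
So house 3 gets Japanese for nationality.
From clue 8, the person in the brown house must be in house 2.
The only color still possible for house 4 is blue.
The Dane is in house 2 (clue 11).
House 1's nationality must be Brazilian (nothing else left).
House 3 color: only teal fits.
So: house 1 = teacher/Brazilian/purple/minivan, house 2 = doctor/Dane/brown/truck, house 3 = nurse/Japanese/teal/scooter, house 4 = plumber/Norwegian/blue/hatchback, house 5 = lawyer/Brit/white/convertible.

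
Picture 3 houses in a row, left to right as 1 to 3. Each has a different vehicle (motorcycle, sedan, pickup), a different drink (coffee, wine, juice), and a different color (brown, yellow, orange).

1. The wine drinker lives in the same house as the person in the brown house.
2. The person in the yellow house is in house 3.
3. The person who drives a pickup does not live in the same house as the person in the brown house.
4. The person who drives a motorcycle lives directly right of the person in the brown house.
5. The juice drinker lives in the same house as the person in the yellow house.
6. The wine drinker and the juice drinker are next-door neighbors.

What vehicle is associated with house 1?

The person in the yellow house is in house 3 (clue 2).
By clue 5, the juice drinker is in house 3.
By clue 6, the wine drinker is in house 2.
House 1's drink must be coffee (nothing else left).
From clue 1, the person in the brown house must be in house 2.
The person who drives a motorcycle is in house 3 (clue 4).
House 1 vehicle: only pickup fits.
That leaves sedan as the vehicle for house 2.
House 1's color must be orange (nothing else left).
So: house 1 = pickup/coffee/orange, house 2 = sedan/wine/brown, house 3 = motorcycle/juice/yellow.

pickup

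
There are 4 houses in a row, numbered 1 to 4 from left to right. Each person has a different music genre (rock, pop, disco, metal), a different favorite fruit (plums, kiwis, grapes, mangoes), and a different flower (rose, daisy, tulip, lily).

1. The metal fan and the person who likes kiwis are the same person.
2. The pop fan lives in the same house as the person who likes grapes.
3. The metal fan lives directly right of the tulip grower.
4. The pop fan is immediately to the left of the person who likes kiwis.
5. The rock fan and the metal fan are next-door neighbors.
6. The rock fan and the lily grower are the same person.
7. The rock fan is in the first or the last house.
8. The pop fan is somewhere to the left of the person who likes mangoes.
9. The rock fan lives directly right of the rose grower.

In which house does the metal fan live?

3

Clue 9: the rock fan is in house 4.
Clue 9 places the rose grower in house 3.
Clue 5 places the metal fan in house 3.
The lily grower is in house 4 (clue 6).
Clue 1: the person who likes kiwis is in house 3.
Clue 3 places the tulip grower in house 2.
From clue 4, the pop fan must be in house 2.
The only music genre still possible for house 1 is disco.
The only favorite fruit still possible for house 4 is mangoes.
House 1's flower must be daisy (nothing else left).
Clue 2 places the person who likes grapes in house 2.
So house 1 gets plums for favorite fruit.
So: house 1 = disco/plums/daisy, house 2 = pop/grapes/tulip, house 3 = metal/kiwis/rose, house 4 = rock/mangoes/lily.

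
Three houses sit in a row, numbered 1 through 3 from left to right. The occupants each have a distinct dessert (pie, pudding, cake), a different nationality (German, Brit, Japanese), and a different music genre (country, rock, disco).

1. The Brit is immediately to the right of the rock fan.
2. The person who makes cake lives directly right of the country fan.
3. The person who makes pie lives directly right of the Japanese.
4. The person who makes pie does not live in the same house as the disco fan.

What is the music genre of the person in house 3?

disco

The only dessert still possible for house 1 is pudding.
House 3's music genre must be disco (nothing else left).
Clue 4 places the person who makes pie in house 2.
So house 3 gets cake for dessert.
Clue 2 places the country fan in house 2.
From clue 3, the Japanese must be in house 1.
The only music genre still possible for house 1 is rock.
From clue 1, the Brit must be in house 2.
The only nationality still possible for house 3 is German.
So: house 1 = pudding/Japanese/rock, house 2 = pie/Brit/country, house 3 = cake/German/disco.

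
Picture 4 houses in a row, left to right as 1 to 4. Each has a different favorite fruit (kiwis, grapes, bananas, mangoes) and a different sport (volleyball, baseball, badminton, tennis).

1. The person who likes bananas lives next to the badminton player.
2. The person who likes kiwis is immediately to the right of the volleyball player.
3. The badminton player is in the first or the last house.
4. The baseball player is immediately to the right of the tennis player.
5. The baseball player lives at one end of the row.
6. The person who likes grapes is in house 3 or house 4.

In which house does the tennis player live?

Clue 5: the baseball player is in house 4.
That leaves badminton as the sport for house 1.
The person who likes bananas is in house 2 (clue 1).
Clue 4: the tennis player is in house 3.
So house 1 gets mangoes for favorite fruit.
That leaves volleyball as the sport for house 2.
Clue 2 places the person who likes kiwis in house 3.
House 4's favorite fruit must be grapes (nothing else left).
So: house 1 = mangoes/badminton, house 2 = bananas/volleyball, house 3 = kiwis/tennis, house 4 = grapes/baseball.

3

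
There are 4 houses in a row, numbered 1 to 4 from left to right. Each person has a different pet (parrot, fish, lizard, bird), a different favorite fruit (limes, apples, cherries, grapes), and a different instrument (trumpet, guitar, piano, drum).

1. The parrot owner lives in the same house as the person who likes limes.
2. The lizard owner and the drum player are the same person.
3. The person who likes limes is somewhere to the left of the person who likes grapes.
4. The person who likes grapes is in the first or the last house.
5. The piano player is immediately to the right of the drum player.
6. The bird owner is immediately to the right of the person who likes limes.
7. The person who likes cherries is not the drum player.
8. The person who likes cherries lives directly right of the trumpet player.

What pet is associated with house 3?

Clue 4: the person who likes grapes is in house 4.
The person who likes cherries is narrowed to house 2 or 3; consider each.
Placing it in house 3 leads to a contradiction, so it's in house 2.
Clue 8 places the trumpet player in house 1.
So house 3 gets drum for instrument.
Clue 2 places the lizard owner in house 3.
By clue 5, the piano player is in house 4.
House 2's instrument must be guitar (nothing else left).
Clue 1: the person who likes limes is in house 1.
By clue 6, the bird owner is in house 2.
The only pet still possible for house 1 is parrot.
The only pet still possible for house 4 is fish.
The only favorite fruit still possible for house 3 is apples.
So: house 1 = parrot/limes/trumpet, house 2 = bird/cherries/guitar, house 3 = lizard/apples/drum, house 4 = fish/grapes/piano.

lizard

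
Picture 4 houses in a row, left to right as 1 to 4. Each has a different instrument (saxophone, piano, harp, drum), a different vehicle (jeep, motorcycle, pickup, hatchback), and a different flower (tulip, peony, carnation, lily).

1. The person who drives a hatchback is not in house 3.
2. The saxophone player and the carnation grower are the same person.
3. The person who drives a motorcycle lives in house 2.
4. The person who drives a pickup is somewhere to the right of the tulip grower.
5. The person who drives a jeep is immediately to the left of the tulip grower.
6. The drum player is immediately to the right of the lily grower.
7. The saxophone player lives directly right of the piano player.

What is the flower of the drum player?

Clue 3 places the person who drives a motorcycle in house 2.
House 3's vehicle must be pickup (nothing else left).
The only vehicle still possible for house 4 is hatchback.
The tulip grower is in house 2 (clue 4).
House 1's vehicle must be jeep (nothing else left).
That leaves harp as the instrument for house 1.
The drum player is narrowed to house 2 or 4; consider each.
Placing it in house 4 leads to a contradiction, so it's in house 2.
The lily grower is in house 1 (clue 6).
The only instrument still possible for house 4 is saxophone.
By clue 2, the carnation grower is in house 4.
So house 3 gets piano for instrument.
That leaves peony as the flower for house 3.
So: house 1 = harp/jeep/lily, house 2 = drum/motorcycle/tulip, house 3 = piano/pickup/peony, house 4 = saxophone/hatchback/carnation.

tulip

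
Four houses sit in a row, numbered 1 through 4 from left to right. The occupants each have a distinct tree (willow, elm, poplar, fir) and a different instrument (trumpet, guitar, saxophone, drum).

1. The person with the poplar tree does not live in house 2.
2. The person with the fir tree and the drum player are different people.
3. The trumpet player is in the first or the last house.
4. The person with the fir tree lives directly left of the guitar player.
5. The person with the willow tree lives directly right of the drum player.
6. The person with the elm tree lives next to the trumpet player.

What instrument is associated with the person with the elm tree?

The person with the elm tree is narrowed to house 2 or 3; consider each.
Placing it in house 3 leads to a contradiction, so it's in house 2.
Clue 6: the trumpet player is in house 1.
The person with the fir tree is narrowed to house 1 or 3; consider each.
Placing it in house 3 leads to a contradiction, so it's in house 1.
The guitar player is in house 2 (clue 4).
The only instrument still possible for house 3 is drum.
House 4's instrument must be saxophone (nothing else left).
By clue 5, the person with the willow tree is in house 4.
House 3's tree must be poplar (nothing else left).
So: house 1 = fir/trumpet, house 2 = elm/guitar, house 3 = poplar/drum, house 4 = willow/saxophone.

guitar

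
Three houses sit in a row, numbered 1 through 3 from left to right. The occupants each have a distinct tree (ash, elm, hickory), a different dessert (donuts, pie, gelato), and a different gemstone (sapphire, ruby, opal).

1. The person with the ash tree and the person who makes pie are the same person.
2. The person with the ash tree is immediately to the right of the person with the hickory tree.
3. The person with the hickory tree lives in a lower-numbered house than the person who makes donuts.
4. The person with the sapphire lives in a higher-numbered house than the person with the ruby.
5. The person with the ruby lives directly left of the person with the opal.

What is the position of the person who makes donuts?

House 1's gemstone must be ruby (nothing else left).
The person with the opal is in house 2 (clue 5).
House 1 dessert: only gelato fits.
So house 3 gets sapphire for gemstone.
The person with the ash tree is narrowed to house 2 or 3; consider each.
Placing it in house 3 leads to a contradiction, so it's in house 2.
Clue 1: the person who makes pie is in house 2.
Clue 2: the person with the hickory tree is in house 1.
So house 3 gets elm for tree.
The only dessert still possible for house 3 is donuts.
So: house 1 = hickory/gelato/ruby, house 2 = ash/pie/opal, house 3 = elm/donuts/sapphire.

3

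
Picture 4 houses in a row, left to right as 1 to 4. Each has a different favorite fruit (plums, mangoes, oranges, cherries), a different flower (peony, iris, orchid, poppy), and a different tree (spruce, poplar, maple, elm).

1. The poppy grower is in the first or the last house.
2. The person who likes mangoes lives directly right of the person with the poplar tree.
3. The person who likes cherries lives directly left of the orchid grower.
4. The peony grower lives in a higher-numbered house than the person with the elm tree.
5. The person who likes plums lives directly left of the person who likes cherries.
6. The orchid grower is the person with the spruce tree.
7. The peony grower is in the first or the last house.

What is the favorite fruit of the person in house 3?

Clue 7: the peony grower is in house 4.
That leaves poppy as the flower for house 1.
From clue 3, the person who likes cherries must be in house 2.
Clue 3 places the orchid grower in house 3.
By clue 5, the person who likes plums is in house 1.
Clue 6 places the person with the spruce tree in house 3.
So house 2 gets iris for flower.
House 4 tree: only maple fits.
From clue 2, the person who likes mangoes must be in house 3.
The person with the poplar tree is in house 2 (clue 2).
House 4's favorite fruit must be oranges (nothing else left).
House 1 tree: only elm fits.
So: house 1 = plums/poppy/elm, house 2 = cherries/iris/poplar, house 3 = mangoes/orchid/spruce, house 4 = oranges/peony/maple.

mangoes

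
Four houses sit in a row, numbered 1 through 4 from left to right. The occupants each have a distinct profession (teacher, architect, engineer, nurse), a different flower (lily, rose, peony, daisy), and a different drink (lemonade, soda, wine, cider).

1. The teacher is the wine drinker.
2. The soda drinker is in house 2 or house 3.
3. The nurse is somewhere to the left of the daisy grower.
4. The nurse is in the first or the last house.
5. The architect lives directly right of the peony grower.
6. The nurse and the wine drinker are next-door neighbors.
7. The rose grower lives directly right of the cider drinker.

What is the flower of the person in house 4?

Clue 4: the nurse is in house 1.
The wine drinker is in house 2 (clue 6).
The only drink still possible for house 4 is lemonade.
Clue 1 places the teacher in house 2.
The only drink still possible for house 1 is cider.
House 3 drink: only soda fits.
The rose grower is in house 2 (clue 7).
House 1 flower: only lily fits.
So house 3 gets peony for flower.
House 4 flower: only daisy fits.
From clue 5, the architect must be in house 4.
House 3 profession: only engineer fits.
So: house 1 = nurse/lily/cider, house 2 = teacher/rose/wine, house 3 = engineer/peony/soda, house 4 = architect/daisy/lemonade.

daisy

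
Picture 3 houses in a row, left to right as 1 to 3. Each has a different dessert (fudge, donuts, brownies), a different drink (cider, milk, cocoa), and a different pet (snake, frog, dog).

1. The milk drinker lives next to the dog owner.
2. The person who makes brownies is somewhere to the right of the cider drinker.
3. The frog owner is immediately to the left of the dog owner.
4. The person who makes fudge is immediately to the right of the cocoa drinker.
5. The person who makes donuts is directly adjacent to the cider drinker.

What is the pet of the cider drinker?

House 1 dessert: only donuts fits.
So house 3 gets milk for drink.
Clue 1 places the dog owner in house 2.
The frog owner is in house 1 (clue 3).
Clue 5: the cider drinker is in house 2.
House 1 drink: only cocoa fits.
House 3's pet must be snake (nothing else left).
The person who makes brownies is in house 3 (clue 2).
By clue 4, the person who makes fudge is in house 2.
So: house 1 = donuts/cocoa/frog, house 2 = fudge/cider/dog, house 3 = brownies/milk/snake.

dog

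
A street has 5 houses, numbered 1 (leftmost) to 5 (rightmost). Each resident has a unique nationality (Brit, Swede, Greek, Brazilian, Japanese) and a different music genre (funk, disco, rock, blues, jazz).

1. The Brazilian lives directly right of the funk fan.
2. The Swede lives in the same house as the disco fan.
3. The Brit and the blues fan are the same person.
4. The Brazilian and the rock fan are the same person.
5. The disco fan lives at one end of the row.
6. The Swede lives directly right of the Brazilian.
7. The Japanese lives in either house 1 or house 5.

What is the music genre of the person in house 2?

Clue 2: the Swede is in house 5.
From clue 2, the disco fan must be in house 5.
By clue 6, the Brazilian is in house 4.
That leaves Japanese as the nationality for house 1.
By clue 1, the funk fan is in house 3.
By clue 4, the rock fan is in house 4.
The only music genre still possible for house 1 is jazz.
House 2 music genre: only blues fits.
Clue 3 places the Brit in house 2.
The only nationality still possible for house 3 is Greek.
So: house 1 = Japanese/jazz, house 2 = Brit/blues, house 3 = Greek/funk, house 4 = Brazilian/rock, house 5 = Swede/disco.

blues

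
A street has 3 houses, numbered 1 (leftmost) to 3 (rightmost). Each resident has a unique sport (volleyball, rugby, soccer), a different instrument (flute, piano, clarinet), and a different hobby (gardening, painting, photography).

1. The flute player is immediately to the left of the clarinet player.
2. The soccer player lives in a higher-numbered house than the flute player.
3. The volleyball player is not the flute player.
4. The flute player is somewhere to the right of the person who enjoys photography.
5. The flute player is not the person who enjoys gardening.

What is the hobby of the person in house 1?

photography

The flute player is in house 2 (clue 4).
By clue 4, the person who enjoys photography is in house 1.
That leaves piano as the instrument for house 1.
House 3 instrument: only clarinet fits.
The only hobby still possible for house 2 is painting.
That leaves gardening as the hobby for house 3.
The soccer player is in house 3 (clue 2).
House 2's sport must be rugby (nothing else left).
House 1 sport: only volleyball fits.
So: house 1 = volleyball/piano/photography, house 2 = rugby/flute/painting, house 3 = soccer/clarinet/gardening.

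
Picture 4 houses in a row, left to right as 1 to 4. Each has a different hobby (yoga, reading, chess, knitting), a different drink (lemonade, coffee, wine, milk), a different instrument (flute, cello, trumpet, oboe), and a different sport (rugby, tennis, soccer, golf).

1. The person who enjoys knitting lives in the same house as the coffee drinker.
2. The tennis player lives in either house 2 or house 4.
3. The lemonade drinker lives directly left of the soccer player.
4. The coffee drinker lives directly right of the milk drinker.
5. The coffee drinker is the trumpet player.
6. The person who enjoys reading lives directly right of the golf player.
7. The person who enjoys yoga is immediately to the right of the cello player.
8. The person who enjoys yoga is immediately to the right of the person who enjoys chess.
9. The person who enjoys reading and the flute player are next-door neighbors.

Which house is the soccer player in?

3

So house 1 gets chess for hobby.
Clue 8: the person who enjoys yoga is in house 2.
By clue 7, the cello player is in house 1.
So house 1 gets rugby for sport.
The person who enjoys knitting is narrowed to house 3 or 4; consider each.
Placing it in house 3 leads to a contradiction, so it's in house 4.
Clue 1: the coffee drinker is in house 4.
Clue 4 places the milk drinker in house 3.
By clue 5, the trumpet player is in house 4.
So house 3 gets reading for hobby.
Clue 6: the golf player is in house 2.
Clue 9 places the flute player in house 2.
House 3's instrument must be oboe (nothing else left).
House 3 sport: only soccer fits.
So house 4 gets tennis for sport.
The lemonade drinker is in house 2 (clue 3).
The only drink still possible for house 1 is wine.
So: house 1 = chess/wine/cello/rugby, house 2 = yoga/lemonade/flute/golf, house 3 = reading/milk/oboe/soccer, house 4 = knitting/coffee/trumpet/tennis.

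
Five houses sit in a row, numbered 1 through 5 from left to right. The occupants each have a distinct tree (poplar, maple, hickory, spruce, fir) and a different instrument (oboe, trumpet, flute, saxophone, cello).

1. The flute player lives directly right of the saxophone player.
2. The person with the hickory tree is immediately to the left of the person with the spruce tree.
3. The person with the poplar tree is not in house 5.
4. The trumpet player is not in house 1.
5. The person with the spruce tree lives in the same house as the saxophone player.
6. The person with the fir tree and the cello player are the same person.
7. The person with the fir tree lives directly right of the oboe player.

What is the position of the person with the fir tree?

2

House 1's instrument must be oboe (nothing else left).
From clue 7, the person with the fir tree must be in house 2.
House 5's tree must be maple (nothing else left).
Clue 2 places the person with the hickory tree in house 3.
The person with the spruce tree is in house 4 (clue 2).
From clue 5, the saxophone player must be in house 4.
Clue 6: the cello player is in house 2.
So house 1 gets poplar for tree.
Clue 1 places the flute player in house 5.
House 3 instrument: only trumpet fits.
So: house 1 = poplar/oboe, house 2 = fir/cello, house 3 = hickory/trumpet, house 4 = spruce/saxophone, house 5 = maple/flute.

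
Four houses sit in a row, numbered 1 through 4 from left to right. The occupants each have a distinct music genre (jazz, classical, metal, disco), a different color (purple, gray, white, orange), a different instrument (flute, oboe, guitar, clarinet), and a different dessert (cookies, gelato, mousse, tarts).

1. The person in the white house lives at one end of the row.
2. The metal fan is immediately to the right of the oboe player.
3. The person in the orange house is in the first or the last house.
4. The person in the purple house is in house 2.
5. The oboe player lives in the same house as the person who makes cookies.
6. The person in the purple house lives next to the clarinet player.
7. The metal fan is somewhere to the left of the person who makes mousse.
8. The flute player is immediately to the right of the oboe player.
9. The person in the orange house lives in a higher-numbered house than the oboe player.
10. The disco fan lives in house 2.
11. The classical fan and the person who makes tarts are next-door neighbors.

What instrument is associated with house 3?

flute

By clue 4, the person in the purple house is in house 2.
Clue 9: the person in the orange house is in house 4.
Clue 10 places the disco fan in house 2.
That leaves gray as the color for house 3.
Clue 2: the oboe player is in house 2.
By clue 5, the person who makes cookies is in house 2.
The person who makes mousse is in house 4 (clue 7).
Clue 8: the flute player is in house 3.
The only music genre still possible for house 3 is metal.
That leaves white as the color for house 1.
House 1 instrument: only clarinet fits.
House 4 instrument: only guitar fits.
The only dessert still possible for house 1 is gelato.
That leaves tarts as the dessert for house 3.
From clue 11, the classical fan must be in house 4.
The only music genre still possible for house 1 is jazz.
So: house 1 = jazz/white/clarinet/gelato, house 2 = disco/purple/oboe/cookies, house 3 = metal/gray/flute/tarts, house 4 = classical/orange/guitar/mousse.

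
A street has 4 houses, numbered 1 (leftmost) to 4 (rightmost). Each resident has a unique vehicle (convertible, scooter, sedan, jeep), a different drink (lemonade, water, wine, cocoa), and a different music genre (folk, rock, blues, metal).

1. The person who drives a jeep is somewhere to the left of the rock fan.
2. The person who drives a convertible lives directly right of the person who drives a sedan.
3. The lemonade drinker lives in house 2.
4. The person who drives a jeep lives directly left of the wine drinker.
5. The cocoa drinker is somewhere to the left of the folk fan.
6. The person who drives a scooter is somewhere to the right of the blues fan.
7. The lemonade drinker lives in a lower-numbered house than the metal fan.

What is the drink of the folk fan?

lemonade

By clue 3, the lemonade drinker is in house 2.
House 1's music genre must be blues (nothing else left).
House 1 vehicle: only sedan fits.
The person who drives a convertible is in house 2 (clue 2).
That leaves jeep as the vehicle for house 3.
So house 4 gets scooter for vehicle.
The only music genre still possible for house 2 is folk.
The rock fan is in house 4 (clue 1).
Clue 4 places the wine drinker in house 4.
The cocoa drinker is in house 1 (clue 5).
That leaves water as the drink for house 3.
House 3's music genre must be metal (nothing else left).
So: house 1 = sedan/cocoa/blues, house 2 = convertible/lemonade/folk, house 3 = jeep/water/metal, house 4 = scooter/wine/rock.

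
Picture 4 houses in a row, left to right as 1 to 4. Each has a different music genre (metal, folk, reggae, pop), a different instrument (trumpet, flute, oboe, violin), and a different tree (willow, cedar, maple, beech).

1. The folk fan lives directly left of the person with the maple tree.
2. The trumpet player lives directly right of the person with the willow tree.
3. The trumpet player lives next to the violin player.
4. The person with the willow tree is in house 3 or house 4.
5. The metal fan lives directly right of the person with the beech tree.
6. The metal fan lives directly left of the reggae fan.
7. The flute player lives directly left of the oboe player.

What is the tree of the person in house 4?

From clue 4, the person with the willow tree must be in house 3.
From clue 2, the trumpet player must be in house 4.
The violin player is in house 3 (clue 3).
The only instrument still possible for house 1 is flute.
The only instrument still possible for house 2 is oboe.
The folk fan is narrowed to house 1 or 3; consider each.
Placing it in house 3 leads to a contradiction, so it's in house 1.
Clue 1: the person with the maple tree is in house 2.
House 1's tree must be beech (nothing else left).
House 4 tree: only cedar fits.
Clue 5: the metal fan is in house 2.
From clue 6, the reggae fan must be in house 3.
That leaves pop as the music genre for house 4.
So: house 1 = folk/flute/beech, house 2 = metal/oboe/maple, house 3 = reggae/violin/willow, house 4 = pop/trumpet/cedar.

cedar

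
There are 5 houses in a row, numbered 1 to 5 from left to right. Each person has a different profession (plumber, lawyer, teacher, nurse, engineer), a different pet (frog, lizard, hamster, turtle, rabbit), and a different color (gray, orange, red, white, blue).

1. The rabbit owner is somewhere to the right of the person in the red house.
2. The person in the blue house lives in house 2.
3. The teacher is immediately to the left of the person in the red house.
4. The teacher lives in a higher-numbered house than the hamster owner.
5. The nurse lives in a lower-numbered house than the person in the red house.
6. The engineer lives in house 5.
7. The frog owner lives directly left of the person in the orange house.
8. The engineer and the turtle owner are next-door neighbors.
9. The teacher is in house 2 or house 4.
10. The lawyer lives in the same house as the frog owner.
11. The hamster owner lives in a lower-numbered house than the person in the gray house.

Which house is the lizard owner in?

2

Clue 2 places the person in the blue house in house 2.
By clue 6, the engineer is in house 5.
Clue 8: the turtle owner is in house 4.
The teacher is in house 2 (clue 9).
So house 1 gets white for color.
By clue 1, the rabbit owner is in house 5.
Clue 3: the person in the red house is in house 3.
Clue 4 places the hamster owner in house 1.
By clue 5, the nurse is in house 1.
By clue 10, the lawyer is in house 3.
Clue 10: the frog owner is in house 3.
So house 4 gets plumber for profession.
So house 2 gets lizard for pet.
That leaves gray as the color for house 5.
The only color still possible for house 4 is orange.
So: house 1 = nurse/hamster/white, house 2 = teacher/lizard/blue, house 3 = lawyer/frog/red, house 4 = plumber/turtle/orange, house 5 = engineer/rabbit/gray.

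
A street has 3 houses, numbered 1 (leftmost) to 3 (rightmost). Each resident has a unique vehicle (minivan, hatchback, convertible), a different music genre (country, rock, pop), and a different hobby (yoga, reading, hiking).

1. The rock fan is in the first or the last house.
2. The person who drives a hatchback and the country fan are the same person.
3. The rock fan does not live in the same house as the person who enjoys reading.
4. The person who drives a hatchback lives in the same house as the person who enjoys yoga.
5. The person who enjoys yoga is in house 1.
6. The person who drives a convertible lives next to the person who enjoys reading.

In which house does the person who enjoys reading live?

2

By clue 5, the person who enjoys yoga is in house 1.
By clue 4, the person who drives a hatchback is in house 1.
By clue 2, the country fan is in house 1.
The only music genre still possible for house 2 is pop.
So house 3 gets rock for music genre.
From clue 3, the person who enjoys reading must be in house 2.
From clue 6, the person who drives a convertible must be in house 3.
House 2 vehicle: only minivan fits.
So house 3 gets hiking for hobby.
So: house 1 = hatchback/country/yoga, house 2 = minivan/pop/reading, house 3 = convertible/rock/hiking.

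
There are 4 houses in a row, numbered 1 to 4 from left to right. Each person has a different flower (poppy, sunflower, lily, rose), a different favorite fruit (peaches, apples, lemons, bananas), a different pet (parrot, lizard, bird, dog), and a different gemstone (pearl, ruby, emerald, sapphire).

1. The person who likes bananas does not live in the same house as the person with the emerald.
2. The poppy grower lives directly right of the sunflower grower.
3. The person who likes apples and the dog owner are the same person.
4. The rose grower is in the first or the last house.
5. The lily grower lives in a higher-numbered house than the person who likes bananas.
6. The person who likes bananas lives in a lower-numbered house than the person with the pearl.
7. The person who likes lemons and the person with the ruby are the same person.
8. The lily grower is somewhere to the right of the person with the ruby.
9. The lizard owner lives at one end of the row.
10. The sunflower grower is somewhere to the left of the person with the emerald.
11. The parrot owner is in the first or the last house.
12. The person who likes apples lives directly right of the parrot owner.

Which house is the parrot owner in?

1

Clue 12: the person who likes apples is in house 2.
By clue 12, the parrot owner is in house 1.
So house 4 gets lizard for pet.
The dog owner is in house 2 (clue 3).
House 4's favorite fruit must be peaches (nothing else left).
That leaves bird as the pet for house 3.
The rose grower is narrowed to house 1 or 4; consider each.
Placing it in house 4 leads to a contradiction, so it's in house 1.
The poppy grower is narrowed to house 3 or 4; consider each.
Placing it in house 4 leads to a contradiction, so it's in house 3.
Clue 2: the sunflower grower is in house 2.
That leaves lily as the flower for house 4.
The person who likes bananas is narrowed to house 1 or 3; consider each.
Placing it in house 3 leads to a contradiction, so it's in house 1.
That leaves lemons as the favorite fruit for house 3.
Clue 7 places the person with the ruby in house 3.
The only gemstone still possible for house 1 is sapphire.
That leaves pearl as the gemstone for house 2.
The only gemstone still possible for house 4 is emerald.
So: house 1 = rose/bananas/parrot/sapphire, house 2 = sunflower/apples/dog/pearl, house 3 = poppy/lemons/bird/ruby, house 4 = lily/peaches/lizard/emerald.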